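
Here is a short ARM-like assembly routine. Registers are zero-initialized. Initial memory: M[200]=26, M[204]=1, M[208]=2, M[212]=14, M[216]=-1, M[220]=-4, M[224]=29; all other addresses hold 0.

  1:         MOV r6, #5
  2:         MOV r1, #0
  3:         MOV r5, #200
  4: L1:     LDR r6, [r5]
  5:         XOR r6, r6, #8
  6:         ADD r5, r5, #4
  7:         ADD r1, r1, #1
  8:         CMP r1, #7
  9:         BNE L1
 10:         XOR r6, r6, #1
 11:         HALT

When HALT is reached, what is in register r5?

228

r6=5
r1=0
r5=200
r6=M[200]=26
r6=26^8=18
r5=200+4=204
r1=0+1=1
CMP r1, #7  (cmp 1,7)
BNE L1: taken
r6=M[204]=1
r6=1^8=9
r5=204+4=208
r1=1+1=2
CMP r1, #7  (cmp 2,7)
BNE L1: taken
r6=M[208]=2
r6=2^8=10
r5=208+4=212
r1=2+1=3
CMP r1, #7  (cmp 3,7)
BNE L1: taken
r6=M[212]=14
r6=14^8=6
r5=212+4=216
r1=3+1=4
CMP r1, #7  (cmp 4,7)
BNE L1: taken
r6=M[216]=-1
r6=(-1)^8=-9
r5=216+4=220
r1=4+1=5
CMP r1, #7  (cmp 5,7)
BNE L1: taken
r6=M[220]=-4
r6=(-4)^8=-12
r5=220+4=224
r1=5+1=6
CMP r1, #7  (cmp 6,7)
BNE L1: taken
r6=M[224]=29
r6=29^8=21
r5=224+4=228
r1=6+1=7
CMP r1, #7  (cmp 7,7)
BNE L1: not taken
r6=21^1=20
halt.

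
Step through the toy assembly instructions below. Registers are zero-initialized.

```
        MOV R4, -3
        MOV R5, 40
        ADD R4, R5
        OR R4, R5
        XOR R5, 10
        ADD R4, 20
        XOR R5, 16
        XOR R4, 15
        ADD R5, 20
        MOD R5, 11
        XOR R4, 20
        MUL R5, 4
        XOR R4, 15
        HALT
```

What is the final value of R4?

after MOV R4, -3: R4=-3
after MOV R5, 40: R5=40
after ADD R4, R5: R4=(-3)+40=37
after OR R4, R5: R4=37|40=45
after XOR R5, 10: R5=40^10=34
after ADD R4, 20: R4=45+20=65
after XOR R5, 16: R5=34^16=50
after XOR R4, 15: R4=65^15=78
after ADD R5, 20: R5=50+20=70
after MOD R5, 11: R5=70%11=4
after XOR R4, 20: R4=78^20=90
after MUL R5, 4: R5=4*4=16
after XOR R4, 15: R4=90^15=85
halt.

85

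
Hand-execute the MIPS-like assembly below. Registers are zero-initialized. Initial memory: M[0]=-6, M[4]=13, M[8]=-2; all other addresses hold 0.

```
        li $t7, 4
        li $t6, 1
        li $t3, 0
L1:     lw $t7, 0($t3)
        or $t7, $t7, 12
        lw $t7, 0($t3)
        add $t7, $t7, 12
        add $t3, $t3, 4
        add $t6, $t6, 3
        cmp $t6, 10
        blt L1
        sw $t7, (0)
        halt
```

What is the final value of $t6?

10

li $t7, 4 → $t7=4
li $t6, 1 → $t6=1
li $t3, 0 → $t3=0
lw $t7, 0($t3) → $t7=M[0]=-6
or $t7, $t7, 12 → $t7=(-6)|12=-2
lw $t7, 0($t3) → $t7=M[0]=-6
add $t7, $t7, 12 → $t7=(-6)+12=6
add $t3, $t3, 4 → $t3=0+4=4
add $t6, $t6, 3 → $t6=1+3=4
cmp $t6, 10  (cmp 4,10)
blt L1: taken
lw $t7, 0($t3) → $t7=M[4]=13
or $t7, $t7, 12 → $t7=13|12=13
lw $t7, 0($t3) → $t7=M[4]=13
add $t7, $t7, 12 → $t7=13+12=25
add $t3, $t3, 4 → $t3=4+4=8
add $t6, $t6, 3 → $t6=4+3=7
cmp $t6, 10  (cmp 7,10)
blt L1: taken
lw $t7, 0($t3) → $t7=M[8]=-2
or $t7, $t7, 12 → $t7=(-2)|12=-2
lw $t7, 0($t3) → $t7=M[8]=-2
add $t7, $t7, 12 → $t7=(-2)+12=10
add $t3, $t3, 4 → $t3=8+4=12
add $t6, $t6, 3 → $t6=7+3=10
cmp $t6, 10  (cmp 10,10)
blt L1: not taken
sw $t7, (0) → M[0]=10
halt.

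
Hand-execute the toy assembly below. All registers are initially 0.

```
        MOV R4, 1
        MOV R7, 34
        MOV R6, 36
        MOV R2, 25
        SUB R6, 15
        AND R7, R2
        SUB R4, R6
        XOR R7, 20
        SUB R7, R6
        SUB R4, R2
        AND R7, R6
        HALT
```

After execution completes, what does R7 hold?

21

after MOV R4, 1: R4=1
after MOV R7, 34: R7=34
after MOV R6, 36: R6=36
after MOV R2, 25: R2=25
after SUB R6, 15: R6=36-15=21
after AND R7, R2: R7=34&25=0
after SUB R4, R6: R4=1-21=-20
after XOR R7, 20: R7=0^20=20
after SUB R7, R6: R7=20-21=-1
after SUB R4, R2: R4=(-20)-25=-45
after AND R7, R6: R7=(-1)&21=21
halt.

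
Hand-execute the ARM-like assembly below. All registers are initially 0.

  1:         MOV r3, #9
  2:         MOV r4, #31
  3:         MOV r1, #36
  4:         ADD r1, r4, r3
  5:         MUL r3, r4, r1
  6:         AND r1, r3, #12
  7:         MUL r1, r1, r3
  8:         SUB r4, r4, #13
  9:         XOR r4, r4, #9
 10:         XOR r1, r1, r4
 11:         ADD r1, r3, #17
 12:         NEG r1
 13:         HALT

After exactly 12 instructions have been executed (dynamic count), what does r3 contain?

r3=9
r4=31
r1=36
r1=31+9=40
r3=31*40=1240
r1=1240&12=8
r1=8*1240=9920
r4=31-13=18
r4=18^9=27
r1=9920^27=9947
r1=1240+17=1257
r1=-(1257)=-1257
After step 12: r3 = 1240.

1240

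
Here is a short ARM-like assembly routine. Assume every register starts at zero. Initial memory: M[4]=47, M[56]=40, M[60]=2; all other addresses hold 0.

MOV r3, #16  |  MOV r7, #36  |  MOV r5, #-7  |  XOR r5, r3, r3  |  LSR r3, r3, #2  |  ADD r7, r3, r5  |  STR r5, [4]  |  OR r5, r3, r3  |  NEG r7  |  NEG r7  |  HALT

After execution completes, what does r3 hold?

4

r3=16
r7=36
r5=-7
r5=16^16=0
r3=16>>2=4
r7=4+0=4
STR r5, [4] → M[4]=0
r5=4|4=4
r7=-(4)=-4
r7=-(-4)=4
halt.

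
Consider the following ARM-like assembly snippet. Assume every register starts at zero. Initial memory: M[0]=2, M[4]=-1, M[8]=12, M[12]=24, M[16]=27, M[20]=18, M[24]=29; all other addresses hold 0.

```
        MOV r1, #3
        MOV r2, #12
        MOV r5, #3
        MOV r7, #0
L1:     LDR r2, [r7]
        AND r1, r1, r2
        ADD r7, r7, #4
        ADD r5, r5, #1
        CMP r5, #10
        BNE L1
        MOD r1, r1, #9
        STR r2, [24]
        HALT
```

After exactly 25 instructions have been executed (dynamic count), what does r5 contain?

r1=3
r2=12
r5=3
r7=0
r2=M[0]=2
r1=3&2=2
r7=0+4=4
r5=3+1=4
CMP r5, #10  (cmp 4,10)
BNE L1: taken
r2=M[4]=-1
r1=2&(-1)=2
r7=4+4=8
r5=4+1=5
CMP r5, #10  (cmp 5,10)
BNE L1: taken
r2=M[8]=12
r1=2&12=0
r7=8+4=12
r5=5+1=6
CMP r5, #10  (cmp 6,10)
BNE L1: taken
r2=M[12]=24
r1=0&24=0
r7=12+4=16
After step 25: r5 = 6.

6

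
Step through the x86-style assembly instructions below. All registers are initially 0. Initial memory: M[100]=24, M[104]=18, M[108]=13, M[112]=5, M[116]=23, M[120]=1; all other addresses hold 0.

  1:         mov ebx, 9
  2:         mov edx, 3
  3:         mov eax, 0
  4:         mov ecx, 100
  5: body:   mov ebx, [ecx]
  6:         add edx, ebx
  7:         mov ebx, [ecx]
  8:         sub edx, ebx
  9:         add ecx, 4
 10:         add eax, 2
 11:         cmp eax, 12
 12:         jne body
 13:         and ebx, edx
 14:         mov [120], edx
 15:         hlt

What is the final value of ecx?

ebx=9
edx=3
eax=0
ecx=100
ebx=M[100]=24
edx=3+24=27
ebx=M[100]=24
edx=27-24=3
ecx=100+4=104
eax=0+2=2
cmp eax, 12  (cmp 2,12)
jne body: taken
ebx=M[104]=18
edx=3+18=21
ebx=M[104]=18
edx=21-18=3
ecx=104+4=108
eax=2+2=4
cmp eax, 12  (cmp 4,12)
jne body: taken
ebx=M[108]=13
edx=3+13=16
ebx=M[108]=13
edx=16-13=3
ecx=108+4=112
eax=4+2=6
cmp eax, 12  (cmp 6,12)
jne body: taken
ebx=M[112]=5
edx=3+5=8
ebx=M[112]=5
edx=8-5=3
ecx=112+4=116
eax=6+2=8
cmp eax, 12  (cmp 8,12)
jne body: taken
ebx=M[116]=23
edx=3+23=26
ebx=M[116]=23
edx=26-23=3
ecx=116+4=120
eax=8+2=10
cmp eax, 12  (cmp 10,12)
jne body: taken
ebx=M[120]=1
edx=3+1=4
ebx=M[120]=1
edx=4-1=3
ecx=120+4=124
eax=10+2=12
cmp eax, 12  (cmp 12,12)
jne body: not taken
ebx=1&3=1
mov [120], edx → M[120]=3
halt.

124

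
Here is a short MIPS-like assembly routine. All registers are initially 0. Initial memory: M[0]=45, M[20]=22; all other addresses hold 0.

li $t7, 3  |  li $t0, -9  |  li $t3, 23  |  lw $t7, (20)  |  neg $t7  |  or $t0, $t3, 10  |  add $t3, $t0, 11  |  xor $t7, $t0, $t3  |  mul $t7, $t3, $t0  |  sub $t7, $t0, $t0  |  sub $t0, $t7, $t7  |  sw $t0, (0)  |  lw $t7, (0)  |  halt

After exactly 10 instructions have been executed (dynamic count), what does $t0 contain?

$t7=3
$t0=-9
$t3=23
$t7=M[20]=22
$t7=-(22)=-22
$t0=23|10=31
$t3=31+11=42
$t7=31^42=53
$t7=42*31=1302
$t7=31-31=0
After step 10: $t0 = 31.

31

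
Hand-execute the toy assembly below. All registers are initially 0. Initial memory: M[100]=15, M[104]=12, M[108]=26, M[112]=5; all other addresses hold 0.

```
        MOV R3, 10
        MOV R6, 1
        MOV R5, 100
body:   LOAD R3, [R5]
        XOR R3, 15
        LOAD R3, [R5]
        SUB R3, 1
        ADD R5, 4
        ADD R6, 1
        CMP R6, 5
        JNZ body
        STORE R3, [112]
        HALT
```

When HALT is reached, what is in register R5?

after MOV R3, 10: R3=10
after MOV R6, 1: R6=1
after MOV R5, 100: R5=100
after LOAD R3, [R5]: R3=M[100]=15
after XOR R3, 15: R3=15^15=0
after LOAD R3, [R5]: R3=M[100]=15
after SUB R3, 1: R3=15-1=14
after ADD R5, 4: R5=100+4=104
after ADD R6, 1: R6=1+1=2
CMP R6, 5  (cmp 2,5)
JNZ body: taken
after LOAD R3, [R5]: R3=M[104]=12
after XOR R3, 15: R3=12^15=3
after LOAD R3, [R5]: R3=M[104]=12
after SUB R3, 1: R3=12-1=11
after ADD R5, 4: R5=104+4=108
after ADD R6, 1: R6=2+1=3
CMP R6, 5  (cmp 3,5)
JNZ body: taken
after LOAD R3, [R5]: R3=M[108]=26
after XOR R3, 15: R3=26^15=21
after LOAD R3, [R5]: R3=M[108]=26
after SUB R3, 1: R3=26-1=25
after ADD R5, 4: R5=108+4=112
after ADD R6, 1: R6=3+1=4
CMP R6, 5  (cmp 4,5)
JNZ body: taken
after LOAD R3, [R5]: R3=M[112]=5
after XOR R3, 15: R3=5^15=10
after LOAD R3, [R5]: R3=M[112]=5
after SUB R3, 1: R3=5-1=4
after ADD R5, 4: R5=112+4=116
after ADD R6, 1: R6=4+1=5
CMP R6, 5  (cmp 5,5)
JNZ body: not taken
STORE R3, [112] → M[112]=4
halt.

116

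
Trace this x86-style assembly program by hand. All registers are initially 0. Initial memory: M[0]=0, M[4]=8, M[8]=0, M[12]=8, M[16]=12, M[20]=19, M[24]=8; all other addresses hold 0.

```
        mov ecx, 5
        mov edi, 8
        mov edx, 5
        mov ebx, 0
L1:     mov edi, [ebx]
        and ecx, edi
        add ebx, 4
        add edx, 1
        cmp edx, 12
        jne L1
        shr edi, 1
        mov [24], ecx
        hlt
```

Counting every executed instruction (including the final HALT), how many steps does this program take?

ecx=5
edi=8
edx=5
ebx=0
edi=M[0]=0
ecx=5&0=0
ebx=0+4=4
edx=5+1=6
cmp edx, 12  (cmp 6,12)
jne L1: taken
edi=M[4]=8
ecx=0&8=0
ebx=4+4=8
edx=6+1=7
cmp edx, 12  (cmp 7,12)
jne L1: taken
edi=M[8]=0
ecx=0&0=0
ebx=8+4=12
edx=7+1=8
cmp edx, 12  (cmp 8,12)
jne L1: taken
edi=M[12]=8
ecx=0&8=0
ebx=12+4=16
edx=8+1=9
cmp edx, 12  (cmp 9,12)
jne L1: taken
edi=M[16]=12
ecx=0&12=0
ebx=16+4=20
edx=9+1=10
cmp edx, 12  (cmp 10,12)
jne L1: taken
edi=M[20]=19
ecx=0&19=0
ebx=20+4=24
edx=10+1=11
cmp edx, 12  (cmp 11,12)
jne L1: taken
edi=M[24]=8
ecx=0&8=0
ebx=24+4=28
edx=11+1=12
cmp edx, 12  (cmp 12,12)
jne L1: not taken
edi=8>>1=4
mov [24], ecx → M[24]=0
halt.
Total executed instructions: 49.

49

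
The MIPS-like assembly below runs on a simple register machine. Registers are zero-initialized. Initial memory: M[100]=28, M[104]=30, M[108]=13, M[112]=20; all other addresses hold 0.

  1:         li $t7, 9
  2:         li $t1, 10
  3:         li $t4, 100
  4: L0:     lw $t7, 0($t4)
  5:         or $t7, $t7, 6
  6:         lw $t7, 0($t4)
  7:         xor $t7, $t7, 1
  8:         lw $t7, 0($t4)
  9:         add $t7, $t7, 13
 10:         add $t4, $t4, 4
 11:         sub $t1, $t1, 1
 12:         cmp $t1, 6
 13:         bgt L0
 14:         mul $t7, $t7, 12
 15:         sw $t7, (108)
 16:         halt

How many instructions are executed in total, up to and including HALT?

after li $t7, 9: $t7=9
after li $t1, 10: $t1=10
after li $t4, 100: $t4=100
after lw $t7, 0($t4): $t7=M[100]=28
after or $t7, $t7, 6: $t7=28|6=30
after lw $t7, 0($t4): $t7=M[100]=28
after xor $t7, $t7, 1: $t7=28^1=29
after lw $t7, 0($t4): $t7=M[100]=28
after add $t7, $t7, 13: $t7=28+13=41
after add $t4, $t4, 4: $t4=100+4=104
after sub $t1, $t1, 1: $t1=10-1=9
cmp $t1, 6  (cmp 9,6)
bgt L0: taken
after lw $t7, 0($t4): $t7=M[104]=30
after or $t7, $t7, 6: $t7=30|6=30
after lw $t7, 0($t4): $t7=M[104]=30
after xor $t7, $t7, 1: $t7=30^1=31
after lw $t7, 0($t4): $t7=M[104]=30
after add $t7, $t7, 13: $t7=30+13=43
after add $t4, $t4, 4: $t4=104+4=108
after sub $t1, $t1, 1: $t1=9-1=8
cmp $t1, 6  (cmp 8,6)
bgt L0: taken
after lw $t7, 0($t4): $t7=M[108]=13
after or $t7, $t7, 6: $t7=13|6=15
after lw $t7, 0($t4): $t7=M[108]=13
after xor $t7, $t7, 1: $t7=13^1=12
after lw $t7, 0($t4): $t7=M[108]=13
after add $t7, $t7, 13: $t7=13+13=26
after add $t4, $t4, 4: $t4=108+4=112
after sub $t1, $t1, 1: $t1=8-1=7
cmp $t1, 6  (cmp 7,6)
bgt L0: taken
after lw $t7, 0($t4): $t7=M[112]=20
after or $t7, $t7, 6: $t7=20|6=22
after lw $t7, 0($t4): $t7=M[112]=20
after xor $t7, $t7, 1: $t7=20^1=21
after lw $t7, 0($t4): $t7=M[112]=20
after add $t7, $t7, 13: $t7=20+13=33
after add $t4, $t4, 4: $t4=112+4=116
after sub $t1, $t1, 1: $t1=7-1=6
cmp $t1, 6  (cmp 6,6)
bgt L0: not taken
after mul $t7, $t7, 12: $t7=33*12=396
sw $t7, (108) → M[108]=396
halt.
Total executed instructions: 46.

46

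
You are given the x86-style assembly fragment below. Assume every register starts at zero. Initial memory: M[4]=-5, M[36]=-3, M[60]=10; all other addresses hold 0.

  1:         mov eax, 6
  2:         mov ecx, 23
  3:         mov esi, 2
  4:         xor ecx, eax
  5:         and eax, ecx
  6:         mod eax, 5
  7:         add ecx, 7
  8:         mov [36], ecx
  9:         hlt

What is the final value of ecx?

mov eax, 6 → eax=6
mov ecx, 23 → ecx=23
mov esi, 2 → esi=2
xor ecx, eax → ecx=23^6=17
and eax, ecx → eax=6&17=0
mod eax, 5 → eax=0%5=0
add ecx, 7 → ecx=17+7=24
mov [36], ecx → M[36]=24
halt.

24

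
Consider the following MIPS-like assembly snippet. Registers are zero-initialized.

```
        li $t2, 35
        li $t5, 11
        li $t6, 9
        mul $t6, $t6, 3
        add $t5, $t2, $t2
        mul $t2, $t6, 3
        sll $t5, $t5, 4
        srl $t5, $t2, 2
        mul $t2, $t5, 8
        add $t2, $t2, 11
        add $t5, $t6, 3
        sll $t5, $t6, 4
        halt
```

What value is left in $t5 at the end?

432

$t2=35
$t5=11
$t6=9
$t6=9*3=27
$t5=35+35=70
$t2=27*3=81
$t5=70<<4=1120
$t5=81>>2=20
$t2=20*8=160
$t2=160+11=171
$t5=27+3=30
$t5=27<<4=432
halt.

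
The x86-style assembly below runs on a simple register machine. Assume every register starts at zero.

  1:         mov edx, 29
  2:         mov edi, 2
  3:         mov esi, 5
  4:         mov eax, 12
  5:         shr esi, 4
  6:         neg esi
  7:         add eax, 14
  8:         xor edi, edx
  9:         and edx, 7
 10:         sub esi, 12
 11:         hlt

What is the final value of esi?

-12

edx=29
edi=2
esi=5
eax=12
esi=5>>4=0
esi=-(0)=0
eax=12+14=26
edi=2^29=31
edx=29&7=5
esi=0-12=-12
halt.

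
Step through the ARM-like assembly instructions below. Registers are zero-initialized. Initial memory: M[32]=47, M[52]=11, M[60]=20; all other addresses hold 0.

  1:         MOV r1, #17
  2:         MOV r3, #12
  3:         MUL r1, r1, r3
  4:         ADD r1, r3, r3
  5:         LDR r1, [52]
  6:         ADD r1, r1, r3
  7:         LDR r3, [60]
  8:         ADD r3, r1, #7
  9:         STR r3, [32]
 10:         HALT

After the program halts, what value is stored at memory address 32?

30

r1=17
r3=12
r1=17*12=204
r1=12+12=24
r1=M[52]=11
r1=11+12=23
r3=M[60]=20
r3=23+7=30
STR r3, [32] → M[32]=30
halt.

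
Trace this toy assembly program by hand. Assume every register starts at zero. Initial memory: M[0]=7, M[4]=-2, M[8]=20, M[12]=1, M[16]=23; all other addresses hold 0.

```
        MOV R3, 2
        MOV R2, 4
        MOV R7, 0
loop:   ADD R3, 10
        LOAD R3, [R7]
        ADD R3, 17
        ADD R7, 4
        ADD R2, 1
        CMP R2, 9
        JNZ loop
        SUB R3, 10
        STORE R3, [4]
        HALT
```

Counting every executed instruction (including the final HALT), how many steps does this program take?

41

R3=2
R2=4
R7=0
R3=2+10=12
R3=M[0]=7
R3=7+17=24
R7=0+4=4
R2=4+1=5
CMP R2, 9  (cmp 5,9)
JNZ loop: taken
R3=24+10=34
R3=M[4]=-2
R3=(-2)+17=15
R7=4+4=8
R2=5+1=6
CMP R2, 9  (cmp 6,9)
JNZ loop: taken
R3=15+10=25
R3=M[8]=20
R3=20+17=37
R7=8+4=12
R2=6+1=7
CMP R2, 9  (cmp 7,9)
JNZ loop: taken
R3=37+10=47
R3=M[12]=1
R3=1+17=18
R7=12+4=16
R2=7+1=8
CMP R2, 9  (cmp 8,9)
JNZ loop: taken
R3=18+10=28
R3=M[16]=23
R3=23+17=40
R7=16+4=20
R2=8+1=9
CMP R2, 9  (cmp 9,9)
JNZ loop: not taken
R3=40-10=30
STORE R3, [4] → M[4]=30
halt.
Total executed instructions: 41.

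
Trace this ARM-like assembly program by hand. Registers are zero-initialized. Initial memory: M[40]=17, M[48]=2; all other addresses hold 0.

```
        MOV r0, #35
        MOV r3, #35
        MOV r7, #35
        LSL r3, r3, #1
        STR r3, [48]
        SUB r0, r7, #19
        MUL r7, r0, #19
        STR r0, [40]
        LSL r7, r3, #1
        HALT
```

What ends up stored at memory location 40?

after MOV r0, #35: r0=35
after MOV r3, #35: r3=35
after MOV r7, #35: r7=35
after LSL r3, r3, #1: r3=35<<1=70
STR r3, [48] → M[48]=70
after SUB r0, r7, #19: r0=35-19=16
after MUL r7, r0, #19: r7=16*19=304
STR r0, [40] → M[40]=16
after LSL r7, r3, #1: r7=70<<1=140
halt.

16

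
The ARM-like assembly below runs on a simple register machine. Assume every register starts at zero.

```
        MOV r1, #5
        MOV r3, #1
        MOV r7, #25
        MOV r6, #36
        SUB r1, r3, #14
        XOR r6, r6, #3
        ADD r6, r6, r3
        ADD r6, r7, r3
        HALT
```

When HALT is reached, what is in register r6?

after MOV r1, #5: r1=5
after MOV r3, #1: r3=1
after MOV r7, #25: r7=25
after MOV r6, #36: r6=36
after SUB r1, r3, #14: r1=1-14=-13
after XOR r6, r6, #3: r6=36^3=39
after ADD r6, r6, r3: r6=39+1=40
after ADD r6, r7, r3: r6=25+1=26
halt.

26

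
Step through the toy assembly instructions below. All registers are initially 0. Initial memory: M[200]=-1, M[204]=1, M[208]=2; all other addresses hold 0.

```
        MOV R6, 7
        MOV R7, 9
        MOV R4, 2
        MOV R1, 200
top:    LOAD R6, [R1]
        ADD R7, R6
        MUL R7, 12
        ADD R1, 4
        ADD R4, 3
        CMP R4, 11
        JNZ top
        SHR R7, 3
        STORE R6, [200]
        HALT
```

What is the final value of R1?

212

after MOV R6, 7: R6=7
after MOV R7, 9: R7=9
after MOV R4, 2: R4=2
after MOV R1, 200: R1=200
after LOAD R6, [R1]: R6=M[200]=-1
after ADD R7, R6: R7=9+(-1)=8
after MUL R7, 12: R7=8*12=96
after ADD R1, 4: R1=200+4=204
after ADD R4, 3: R4=2+3=5
CMP R4, 11  (cmp 5,11)
JNZ top: taken
after LOAD R6, [R1]: R6=M[204]=1
after ADD R7, R6: R7=96+1=97
after MUL R7, 12: R7=97*12=1164
after ADD R1, 4: R1=204+4=208
after ADD R4, 3: R4=5+3=8
CMP R4, 11  (cmp 8,11)
JNZ top: taken
after LOAD R6, [R1]: R6=M[208]=2
after ADD R7, R6: R7=1164+2=1166
after MUL R7, 12: R7=1166*12=13992
after ADD R1, 4: R1=208+4=212
after ADD R4, 3: R4=8+3=11
CMP R4, 11  (cmp 11,11)
JNZ top: not taken
after SHR R7, 3: R7=13992>>3=1749
STORE R6, [200] → M[200]=2
halt.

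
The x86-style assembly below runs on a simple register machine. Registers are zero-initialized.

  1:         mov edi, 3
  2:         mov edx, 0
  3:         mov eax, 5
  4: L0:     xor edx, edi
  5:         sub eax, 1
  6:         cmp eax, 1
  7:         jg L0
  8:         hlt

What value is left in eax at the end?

mov edi, 3 → edi=3
mov edx, 0 → edx=0
mov eax, 5 → eax=5
xor edx, edi → edx=0^3=3
sub eax, 1 → eax=5-1=4
cmp eax, 1  (cmp 4,1)
jg L0: taken
xor edx, edi → edx=3^3=0
sub eax, 1 → eax=4-1=3
cmp eax, 1  (cmp 3,1)
jg L0: taken
xor edx, edi → edx=0^3=3
sub eax, 1 → eax=3-1=2
cmp eax, 1  (cmp 2,1)
jg L0: taken
xor edx, edi → edx=3^3=0
sub eax, 1 → eax=2-1=1
cmp eax, 1  (cmp 1,1)
jg L0: not taken
halt.

1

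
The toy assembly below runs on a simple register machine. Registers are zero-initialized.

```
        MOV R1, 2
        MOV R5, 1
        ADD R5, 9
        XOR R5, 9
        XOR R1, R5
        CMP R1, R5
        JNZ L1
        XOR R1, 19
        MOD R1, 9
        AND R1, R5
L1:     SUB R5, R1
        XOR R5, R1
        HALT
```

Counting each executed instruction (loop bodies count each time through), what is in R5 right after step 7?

MOV R1, 2 → R1=2
MOV R5, 1 → R5=1
ADD R5, 9 → R5=1+9=10
XOR R5, 9 → R5=10^9=3
XOR R1, R5 → R1=2^3=1
CMP R1, R5  (cmp 1,3)
JNZ L1: taken
After step 7: R5 = 3.

3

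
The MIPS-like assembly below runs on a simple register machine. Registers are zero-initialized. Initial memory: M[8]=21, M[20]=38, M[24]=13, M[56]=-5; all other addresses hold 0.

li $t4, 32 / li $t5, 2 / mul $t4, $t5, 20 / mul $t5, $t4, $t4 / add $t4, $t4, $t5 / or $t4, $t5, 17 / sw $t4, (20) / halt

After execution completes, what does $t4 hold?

1617

after li $t4, 32: $t4=32
after li $t5, 2: $t5=2
after mul $t4, $t5, 20: $t4=2*20=40
after mul $t5, $t4, $t4: $t5=40*40=1600
after add $t4, $t4, $t5: $t4=40+1600=1640
after or $t4, $t5, 17: $t4=1600|17=1617
sw $t4, (20) → M[20]=1617
halt.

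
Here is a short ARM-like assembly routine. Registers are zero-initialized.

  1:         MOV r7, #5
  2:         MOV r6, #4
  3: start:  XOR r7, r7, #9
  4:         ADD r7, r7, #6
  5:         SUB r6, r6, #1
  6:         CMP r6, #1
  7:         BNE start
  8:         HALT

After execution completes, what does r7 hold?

46

MOV r7, #5 → r7=5
MOV r6, #4 → r6=4
XOR r7, r7, #9 → r7=5^9=12
ADD r7, r7, #6 → r7=12+6=18
SUB r6, r6, #1 → r6=4-1=3
CMP r6, #1  (cmp 3,1)
BNE start: taken
XOR r7, r7, #9 → r7=18^9=27
ADD r7, r7, #6 → r7=27+6=33
SUB r6, r6, #1 → r6=3-1=2
CMP r6, #1  (cmp 2,1)
BNE start: taken
XOR r7, r7, #9 → r7=33^9=40
ADD r7, r7, #6 → r7=40+6=46
SUB r6, r6, #1 → r6=2-1=1
CMP r6, #1  (cmp 1,1)
BNE start: not taken
halt.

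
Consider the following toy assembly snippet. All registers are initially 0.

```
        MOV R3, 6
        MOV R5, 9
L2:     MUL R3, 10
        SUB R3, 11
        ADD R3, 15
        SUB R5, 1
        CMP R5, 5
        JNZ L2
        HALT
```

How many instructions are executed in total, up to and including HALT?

MOV R3, 6 → R3=6
MOV R5, 9 → R5=9
MUL R3, 10 → R3=6*10=60
SUB R3, 11 → R3=60-11=49
ADD R3, 15 → R3=49+15=64
SUB R5, 1 → R5=9-1=8
CMP R5, 5  (cmp 8,5)
JNZ L2: taken
MUL R3, 10 → R3=64*10=640
SUB R3, 11 → R3=640-11=629
ADD R3, 15 → R3=629+15=644
SUB R5, 1 → R5=8-1=7
CMP R5, 5  (cmp 7,5)
JNZ L2: taken
MUL R3, 10 → R3=644*10=6440
SUB R3, 11 → R3=6440-11=6429
ADD R3, 15 → R3=6429+15=6444
SUB R5, 1 → R5=7-1=6
CMP R5, 5  (cmp 6,5)
JNZ L2: taken
MUL R3, 10 → R3=6444*10=64440
SUB R3, 11 → R3=64440-11=64429
ADD R3, 15 → R3=64429+15=64444
SUB R5, 1 → R5=6-1=5
CMP R5, 5  (cmp 5,5)
JNZ L2: not taken
halt.
Total executed instructions: 27.

27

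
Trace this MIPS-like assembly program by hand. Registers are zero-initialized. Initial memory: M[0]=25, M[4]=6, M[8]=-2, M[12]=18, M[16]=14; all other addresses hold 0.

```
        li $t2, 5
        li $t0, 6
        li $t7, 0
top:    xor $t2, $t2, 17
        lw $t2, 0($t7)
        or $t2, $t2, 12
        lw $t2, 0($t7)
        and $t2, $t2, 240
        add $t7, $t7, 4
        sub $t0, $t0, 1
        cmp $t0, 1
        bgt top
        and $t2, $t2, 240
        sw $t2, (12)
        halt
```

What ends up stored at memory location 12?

0

li $t2, 5 → $t2=5
li $t0, 6 → $t0=6
li $t7, 0 → $t7=0
xor $t2, $t2, 17 → $t2=5^17=20
lw $t2, 0($t7) → $t2=M[0]=25
or $t2, $t2, 12 → $t2=25|12=29
lw $t2, 0($t7) → $t2=M[0]=25
and $t2, $t2, 240 → $t2=25&240=16
add $t7, $t7, 4 → $t7=0+4=4
sub $t0, $t0, 1 → $t0=6-1=5
cmp $t0, 1  (cmp 5,1)
bgt top: taken
xor $t2, $t2, 17 → $t2=16^17=1
lw $t2, 0($t7) → $t2=M[4]=6
or $t2, $t2, 12 → $t2=6|12=14
lw $t2, 0($t7) → $t2=M[4]=6
and $t2, $t2, 240 → $t2=6&240=0
add $t7, $t7, 4 → $t7=4+4=8
sub $t0, $t0, 1 → $t0=5-1=4
cmp $t0, 1  (cmp 4,1)
bgt top: taken
xor $t2, $t2, 17 → $t2=0^17=17
lw $t2, 0($t7) → $t2=M[8]=-2
or $t2, $t2, 12 → $t2=(-2)|12=-2
lw $t2, 0($t7) → $t2=M[8]=-2
and $t2, $t2, 240 → $t2=(-2)&240=240
add $t7, $t7, 4 → $t7=8+4=12
sub $t0, $t0, 1 → $t0=4-1=3
cmp $t0, 1  (cmp 3,1)
bgt top: taken
xor $t2, $t2, 17 → $t2=240^17=225
lw $t2, 0($t7) → $t2=M[12]=18
or $t2, $t2, 12 → $t2=18|12=30
lw $t2, 0($t7) → $t2=M[12]=18
and $t2, $t2, 240 → $t2=18&240=16
add $t7, $t7, 4 → $t7=12+4=16
sub $t0, $t0, 1 → $t0=3-1=2
cmp $t0, 1  (cmp 2,1)
bgt top: taken
xor $t2, $t2, 17 → $t2=16^17=1
lw $t2, 0($t7) → $t2=M[16]=14
or $t2, $t2, 12 → $t2=14|12=14
lw $t2, 0($t7) → $t2=M[16]=14
and $t2, $t2, 240 → $t2=14&240=0
add $t7, $t7, 4 → $t7=16+4=20
sub $t0, $t0, 1 → $t0=2-1=1
cmp $t0, 1  (cmp 1,1)
bgt top: not taken
and $t2, $t2, 240 → $t2=0&240=0
sw $t2, (12) → M[12]=0
halt.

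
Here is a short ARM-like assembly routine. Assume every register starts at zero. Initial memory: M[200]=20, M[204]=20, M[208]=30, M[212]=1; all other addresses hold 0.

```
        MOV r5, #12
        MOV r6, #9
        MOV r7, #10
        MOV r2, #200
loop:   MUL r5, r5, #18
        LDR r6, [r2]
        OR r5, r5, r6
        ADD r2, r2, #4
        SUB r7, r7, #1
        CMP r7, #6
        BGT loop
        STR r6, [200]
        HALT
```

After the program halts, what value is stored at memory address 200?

after MOV r5, #12: r5=12
after MOV r6, #9: r6=9
after MOV r7, #10: r7=10
after MOV r2, #200: r2=200
after MUL r5, r5, #18: r5=12*18=216
after LDR r6, [r2]: r6=M[200]=20
after OR r5, r5, r6: r5=216|20=220
after ADD r2, r2, #4: r2=200+4=204
after SUB r7, r7, #1: r7=10-1=9
CMP r7, #6  (cmp 9,6)
BGT loop: taken
after MUL r5, r5, #18: r5=220*18=3960
after LDR r6, [r2]: r6=M[204]=20
after OR r5, r5, r6: r5=3960|20=3964
after ADD r2, r2, #4: r2=204+4=208
after SUB r7, r7, #1: r7=9-1=8
CMP r7, #6  (cmp 8,6)
BGT loop: taken
after MUL r5, r5, #18: r5=3964*18=71352
after LDR r6, [r2]: r6=M[208]=30
after OR r5, r5, r6: r5=71352|30=71358
after ADD r2, r2, #4: r2=208+4=212
after SUB r7, r7, #1: r7=8-1=7
CMP r7, #6  (cmp 7,6)
BGT loop: taken
after MUL r5, r5, #18: r5=71358*18=1284444
after LDR r6, [r2]: r6=M[212]=1
after OR r5, r5, r6: r5=1284444|1=1284445
after ADD r2, r2, #4: r2=212+4=216
after SUB r7, r7, #1: r7=7-1=6
CMP r7, #6  (cmp 6,6)
BGT loop: not taken
STR r6, [200] → M[200]=1
halt.

1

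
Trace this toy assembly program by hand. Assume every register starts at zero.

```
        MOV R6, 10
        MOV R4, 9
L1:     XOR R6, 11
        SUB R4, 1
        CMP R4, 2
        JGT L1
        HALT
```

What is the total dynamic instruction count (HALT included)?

R6=10
R4=9
R6=10^11=1
R4=9-1=8
CMP R4, 2  (cmp 8,2)
JGT L1: taken
R6=1^11=10
R4=8-1=7
CMP R4, 2  (cmp 7,2)
JGT L1: taken
R6=10^11=1
R4=7-1=6
CMP R4, 2  (cmp 6,2)
JGT L1: taken
R6=1^11=10
R4=6-1=5
CMP R4, 2  (cmp 5,2)
JGT L1: taken
R6=10^11=1
R4=5-1=4
CMP R4, 2  (cmp 4,2)
JGT L1: taken
R6=1^11=10
R4=4-1=3
CMP R4, 2  (cmp 3,2)
JGT L1: taken
R6=10^11=1
R4=3-1=2
CMP R4, 2  (cmp 2,2)
JGT L1: not taken
halt.
Total executed instructions: 31.

31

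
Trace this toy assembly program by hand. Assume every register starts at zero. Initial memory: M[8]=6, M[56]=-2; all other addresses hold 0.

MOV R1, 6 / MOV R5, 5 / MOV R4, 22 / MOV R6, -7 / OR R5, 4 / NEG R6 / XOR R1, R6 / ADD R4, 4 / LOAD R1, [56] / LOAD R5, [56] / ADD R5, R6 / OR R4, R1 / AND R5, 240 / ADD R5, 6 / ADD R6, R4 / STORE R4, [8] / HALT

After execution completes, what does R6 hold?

MOV R1, 6 → R1=6
MOV R5, 5 → R5=5
MOV R4, 22 → R4=22
MOV R6, -7 → R6=-7
OR R5, 4 → R5=5|4=5
NEG R6 → R6=-(-7)=7
XOR R1, R6 → R1=6^7=1
ADD R4, 4 → R4=22+4=26
LOAD R1, [56] → R1=M[56]=-2
LOAD R5, [56] → R5=M[56]=-2
ADD R5, R6 → R5=(-2)+7=5
OR R4, R1 → R4=26|(-2)=-2
AND R5, 240 → R5=5&240=0
ADD R5, 6 → R5=0+6=6
ADD R6, R4 → R6=7+(-2)=5
STORE R4, [8] → M[8]=-2
halt.

5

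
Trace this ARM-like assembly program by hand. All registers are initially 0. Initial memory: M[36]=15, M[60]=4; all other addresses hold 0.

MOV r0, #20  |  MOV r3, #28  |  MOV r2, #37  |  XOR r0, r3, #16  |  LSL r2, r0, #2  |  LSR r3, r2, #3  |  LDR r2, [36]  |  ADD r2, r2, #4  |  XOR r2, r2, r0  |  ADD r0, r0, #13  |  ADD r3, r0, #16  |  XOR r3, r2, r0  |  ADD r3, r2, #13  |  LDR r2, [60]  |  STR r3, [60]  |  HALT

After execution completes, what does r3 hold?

44

after MOV r0, #20: r0=20
after MOV r3, #28: r3=28
after MOV r2, #37: r2=37
after XOR r0, r3, #16: r0=28^16=12
after LSL r2, r0, #2: r2=12<<2=48
after LSR r3, r2, #3: r3=48>>3=6
after LDR r2, [36]: r2=M[36]=15
after ADD r2, r2, #4: r2=15+4=19
after XOR r2, r2, r0: r2=19^12=31
after ADD r0, r0, #13: r0=12+13=25
after ADD r3, r0, #16: r3=25+16=41
after XOR r3, r2, r0: r3=31^25=6
after ADD r3, r2, #13: r3=31+13=44
after LDR r2, [60]: r2=M[60]=4
STR r3, [60] → M[60]=44
halt.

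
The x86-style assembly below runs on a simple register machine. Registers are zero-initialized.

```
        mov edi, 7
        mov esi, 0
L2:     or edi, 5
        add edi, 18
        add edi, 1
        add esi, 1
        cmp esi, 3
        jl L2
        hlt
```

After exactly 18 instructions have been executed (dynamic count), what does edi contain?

74

after mov edi, 7: edi=7
after mov esi, 0: esi=0
after or edi, 5: edi=7|5=7
after add edi, 18: edi=7+18=25
after add edi, 1: edi=25+1=26
after add esi, 1: esi=0+1=1
cmp esi, 3  (cmp 1,3)
jl L2: taken
after or edi, 5: edi=26|5=31
after add edi, 18: edi=31+18=49
after add edi, 1: edi=49+1=50
after add esi, 1: esi=1+1=2
cmp esi, 3  (cmp 2,3)
jl L2: taken
after or edi, 5: edi=50|5=55
after add edi, 18: edi=55+18=73
after add edi, 1: edi=73+1=74
after add esi, 1: esi=2+1=3
After step 18: edi = 74.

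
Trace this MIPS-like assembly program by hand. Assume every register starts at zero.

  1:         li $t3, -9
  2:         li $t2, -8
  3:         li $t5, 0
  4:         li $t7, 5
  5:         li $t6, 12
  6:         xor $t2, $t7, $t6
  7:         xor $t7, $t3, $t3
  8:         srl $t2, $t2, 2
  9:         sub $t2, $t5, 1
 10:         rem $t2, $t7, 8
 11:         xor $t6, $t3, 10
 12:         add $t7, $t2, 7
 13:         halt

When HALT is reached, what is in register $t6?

-3

li $t3, -9 → $t3=-9
li $t2, -8 → $t2=-8
li $t5, 0 → $t5=0
li $t7, 5 → $t7=5
li $t6, 12 → $t6=12
xor $t2, $t7, $t6 → $t2=5^12=9
xor $t7, $t3, $t3 → $t7=(-9)^(-9)=0
srl $t2, $t2, 2 → $t2=9>>2=2
sub $t2, $t5, 1 → $t2=0-1=-1
rem $t2, $t7, 8 → $t2=0%8=0
xor $t6, $t3, 10 → $t6=(-9)^10=-3
add $t7, $t2, 7 → $t7=0+7=7
halt.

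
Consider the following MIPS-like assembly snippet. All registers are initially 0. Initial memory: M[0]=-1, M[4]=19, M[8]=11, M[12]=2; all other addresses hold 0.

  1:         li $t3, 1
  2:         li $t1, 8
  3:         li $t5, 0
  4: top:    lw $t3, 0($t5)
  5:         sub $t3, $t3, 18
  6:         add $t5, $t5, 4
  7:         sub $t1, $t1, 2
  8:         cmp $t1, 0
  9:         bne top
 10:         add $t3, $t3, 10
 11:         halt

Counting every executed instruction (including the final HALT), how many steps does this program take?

li $t3, 1 → $t3=1
li $t1, 8 → $t1=8
li $t5, 0 → $t5=0
lw $t3, 0($t5) → $t3=M[0]=-1
sub $t3, $t3, 18 → $t3=(-1)-18=-19
add $t5, $t5, 4 → $t5=0+4=4
sub $t1, $t1, 2 → $t1=8-2=6
cmp $t1, 0  (cmp 6,0)
bne top: taken
lw $t3, 0($t5) → $t3=M[4]=19
sub $t3, $t3, 18 → $t3=19-18=1
add $t5, $t5, 4 → $t5=4+4=8
sub $t1, $t1, 2 → $t1=6-2=4
cmp $t1, 0  (cmp 4,0)
bne top: taken
lw $t3, 0($t5) → $t3=M[8]=11
sub $t3, $t3, 18 → $t3=11-18=-7
add $t5, $t5, 4 → $t5=8+4=12
sub $t1, $t1, 2 → $t1=4-2=2
cmp $t1, 0  (cmp 2,0)
bne top: taken
lw $t3, 0($t5) → $t3=M[12]=2
sub $t3, $t3, 18 → $t3=2-18=-16
add $t5, $t5, 4 → $t5=12+4=16
sub $t1, $t1, 2 → $t1=2-2=0
cmp $t1, 0  (cmp 0,0)
bne top: not taken
add $t3, $t3, 10 → $t3=(-16)+10=-6
halt.
Total executed instructions: 29.

29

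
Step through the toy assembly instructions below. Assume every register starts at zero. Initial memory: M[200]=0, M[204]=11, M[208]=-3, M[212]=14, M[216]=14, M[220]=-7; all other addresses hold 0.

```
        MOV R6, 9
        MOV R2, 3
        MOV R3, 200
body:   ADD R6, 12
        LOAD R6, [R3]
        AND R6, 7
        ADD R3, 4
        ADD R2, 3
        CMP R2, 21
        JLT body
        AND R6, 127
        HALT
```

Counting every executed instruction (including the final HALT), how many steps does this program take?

47

MOV R6, 9 → R6=9
MOV R2, 3 → R2=3
MOV R3, 200 → R3=200
ADD R6, 12 → R6=9+12=21
LOAD R6, [R3] → R6=M[200]=0
AND R6, 7 → R6=0&7=0
ADD R3, 4 → R3=200+4=204
ADD R2, 3 → R2=3+3=6
CMP R2, 21  (cmp 6,21)
JLT body: taken
ADD R6, 12 → R6=0+12=12
LOAD R6, [R3] → R6=M[204]=11
AND R6, 7 → R6=11&7=3
ADD R3, 4 → R3=204+4=208
ADD R2, 3 → R2=6+3=9
CMP R2, 21  (cmp 9,21)
JLT body: taken
ADD R6, 12 → R6=3+12=15
LOAD R6, [R3] → R6=M[208]=-3
AND R6, 7 → R6=(-3)&7=5
ADD R3, 4 → R3=208+4=212
ADD R2, 3 → R2=9+3=12
CMP R2, 21  (cmp 12,21)
JLT body: taken
ADD R6, 12 → R6=5+12=17
LOAD R6, [R3] → R6=M[212]=14
AND R6, 7 → R6=14&7=6
ADD R3, 4 → R3=212+4=216
ADD R2, 3 → R2=12+3=15
CMP R2, 21  (cmp 15,21)
JLT body: taken
ADD R6, 12 → R6=6+12=18
LOAD R6, [R3] → R6=M[216]=14
AND R6, 7 → R6=14&7=6
ADD R3, 4 → R3=216+4=220
ADD R2, 3 → R2=15+3=18
CMP R2, 21  (cmp 18,21)
JLT body: taken
ADD R6, 12 → R6=6+12=18
LOAD R6, [R3] → R6=M[220]=-7
AND R6, 7 → R6=(-7)&7=1
ADD R3, 4 → R3=220+4=224
ADD R2, 3 → R2=18+3=21
CMP R2, 21  (cmp 21,21)
JLT body: not taken
AND R6, 127 → R6=1&127=1
halt.
Total executed instructions: 47.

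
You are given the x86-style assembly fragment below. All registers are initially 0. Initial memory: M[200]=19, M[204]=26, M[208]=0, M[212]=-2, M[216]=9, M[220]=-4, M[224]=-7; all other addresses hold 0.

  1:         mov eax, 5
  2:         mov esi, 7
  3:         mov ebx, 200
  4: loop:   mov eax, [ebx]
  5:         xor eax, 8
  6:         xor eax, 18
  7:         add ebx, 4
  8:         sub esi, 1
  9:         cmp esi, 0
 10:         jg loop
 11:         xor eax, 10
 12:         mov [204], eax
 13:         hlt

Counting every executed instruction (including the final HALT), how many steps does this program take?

55

after mov eax, 5: eax=5
after mov esi, 7: esi=7
after mov ebx, 200: ebx=200
after mov eax, [ebx]: eax=M[200]=19
after xor eax, 8: eax=19^8=27
after xor eax, 18: eax=27^18=9
after add ebx, 4: ebx=200+4=204
after sub esi, 1: esi=7-1=6
cmp esi, 0  (cmp 6,0)
jg loop: taken
after mov eax, [ebx]: eax=M[204]=26
after xor eax, 8: eax=26^8=18
after xor eax, 18: eax=18^18=0
after add ebx, 4: ebx=204+4=208
after sub esi, 1: esi=6-1=5
cmp esi, 0  (cmp 5,0)
jg loop: taken
after mov eax, [ebx]: eax=M[208]=0
after xor eax, 8: eax=0^8=8
after xor eax, 18: eax=8^18=26
after add ebx, 4: ebx=208+4=212
after sub esi, 1: esi=5-1=4
cmp esi, 0  (cmp 4,0)
jg loop: taken
after mov eax, [ebx]: eax=M[212]=-2
after xor eax, 8: eax=(-2)^8=-10
after xor eax, 18: eax=(-10)^18=-28
after add ebx, 4: ebx=212+4=216
after sub esi, 1: esi=4-1=3
cmp esi, 0  (cmp 3,0)
jg loop: taken
after mov eax, [ebx]: eax=M[216]=9
after xor eax, 8: eax=9^8=1
after xor eax, 18: eax=1^18=19
after add ebx, 4: ebx=216+4=220
after sub esi, 1: esi=3-1=2
cmp esi, 0  (cmp 2,0)
jg loop: taken
after mov eax, [ebx]: eax=M[220]=-4
after xor eax, 8: eax=(-4)^8=-12
after xor eax, 18: eax=(-12)^18=-26
after add ebx, 4: ebx=220+4=224
after sub esi, 1: esi=2-1=1
cmp esi, 0  (cmp 1,0)
jg loop: taken
after mov eax, [ebx]: eax=M[224]=-7
after xor eax, 8: eax=(-7)^8=-15
after xor eax, 18: eax=(-15)^18=-29
after add ebx, 4: ebx=224+4=228
after sub esi, 1: esi=1-1=0
cmp esi, 0  (cmp 0,0)
jg loop: not taken
after xor eax, 10: eax=(-29)^10=-23
mov [204], eax → M[204]=-23
halt.
Total executed instructions: 55.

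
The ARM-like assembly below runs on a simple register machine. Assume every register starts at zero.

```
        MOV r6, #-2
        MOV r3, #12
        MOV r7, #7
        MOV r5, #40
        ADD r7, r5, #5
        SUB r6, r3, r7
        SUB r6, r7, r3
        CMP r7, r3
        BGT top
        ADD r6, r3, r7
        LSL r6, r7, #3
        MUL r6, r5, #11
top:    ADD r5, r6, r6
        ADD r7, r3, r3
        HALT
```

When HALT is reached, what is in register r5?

66

MOV r6, #-2 → r6=-2
MOV r3, #12 → r3=12
MOV r7, #7 → r7=7
MOV r5, #40 → r5=40
ADD r7, r5, #5 → r7=40+5=45
SUB r6, r3, r7 → r6=12-45=-33
SUB r6, r7, r3 → r6=45-12=33
CMP r7, r3  (cmp 45,12)
BGT top: taken
ADD r5, r6, r6 → r5=33+33=66
ADD r7, r3, r3 → r7=12+12=24
halt.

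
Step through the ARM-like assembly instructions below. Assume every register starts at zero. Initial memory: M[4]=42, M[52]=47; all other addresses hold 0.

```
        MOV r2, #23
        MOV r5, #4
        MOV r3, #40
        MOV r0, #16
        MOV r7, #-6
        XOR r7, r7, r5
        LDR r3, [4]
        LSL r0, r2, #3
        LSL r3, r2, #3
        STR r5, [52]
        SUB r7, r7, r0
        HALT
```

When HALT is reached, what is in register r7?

r2=23
r5=4
r3=40
r0=16
r7=-6
r7=(-6)^4=-2
r3=M[4]=42
r0=23<<3=184
r3=23<<3=184
STR r5, [52] → M[52]=4
r7=(-2)-184=-186
halt.

-186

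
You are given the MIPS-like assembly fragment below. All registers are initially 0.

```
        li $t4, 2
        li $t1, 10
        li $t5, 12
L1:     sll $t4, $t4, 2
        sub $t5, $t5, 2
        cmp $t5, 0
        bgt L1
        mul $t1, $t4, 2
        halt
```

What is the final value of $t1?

16384

after li $t4, 2: $t4=2
after li $t1, 10: $t1=10
after li $t5, 12: $t5=12
after sll $t4, $t4, 2: $t4=2<<2=8
after sub $t5, $t5, 2: $t5=12-2=10
cmp $t5, 0  (cmp 10,0)
bgt L1: taken
after sll $t4, $t4, 2: $t4=8<<2=32
after sub $t5, $t5, 2: $t5=10-2=8
cmp $t5, 0  (cmp 8,0)
bgt L1: taken
after sll $t4, $t4, 2: $t4=32<<2=128
after sub $t5, $t5, 2: $t5=8-2=6
cmp $t5, 0  (cmp 6,0)
bgt L1: taken
after sll $t4, $t4, 2: $t4=128<<2=512
after sub $t5, $t5, 2: $t5=6-2=4
cmp $t5, 0  (cmp 4,0)
bgt L1: taken
after sll $t4, $t4, 2: $t4=512<<2=2048
after sub $t5, $t5, 2: $t5=4-2=2
cmp $t5, 0  (cmp 2,0)
bgt L1: taken
after sll $t4, $t4, 2: $t4=2048<<2=8192
after sub $t5, $t5, 2: $t5=2-2=0
cmp $t5, 0  (cmp 0,0)
bgt L1: not taken
after mul $t1, $t4, 2: $t1=8192*2=16384
halt.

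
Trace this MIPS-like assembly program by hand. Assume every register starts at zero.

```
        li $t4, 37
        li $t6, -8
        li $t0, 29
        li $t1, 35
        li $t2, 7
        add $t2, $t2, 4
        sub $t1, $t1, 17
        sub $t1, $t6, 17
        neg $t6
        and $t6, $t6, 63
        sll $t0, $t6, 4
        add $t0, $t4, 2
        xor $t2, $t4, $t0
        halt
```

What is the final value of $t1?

li $t4, 37 → $t4=37
li $t6, -8 → $t6=-8
li $t0, 29 → $t0=29
li $t1, 35 → $t1=35
li $t2, 7 → $t2=7
add $t2, $t2, 4 → $t2=7+4=11
sub $t1, $t1, 17 → $t1=35-17=18
sub $t1, $t6, 17 → $t1=(-8)-17=-25
neg $t6 → $t6=-(-8)=8
and $t6, $t6, 63 → $t6=8&63=8
sll $t0, $t6, 4 → $t0=8<<4=128
add $t0, $t4, 2 → $t0=37+2=39
xor $t2, $t4, $t0 → $t2=37^39=2
halt.

-25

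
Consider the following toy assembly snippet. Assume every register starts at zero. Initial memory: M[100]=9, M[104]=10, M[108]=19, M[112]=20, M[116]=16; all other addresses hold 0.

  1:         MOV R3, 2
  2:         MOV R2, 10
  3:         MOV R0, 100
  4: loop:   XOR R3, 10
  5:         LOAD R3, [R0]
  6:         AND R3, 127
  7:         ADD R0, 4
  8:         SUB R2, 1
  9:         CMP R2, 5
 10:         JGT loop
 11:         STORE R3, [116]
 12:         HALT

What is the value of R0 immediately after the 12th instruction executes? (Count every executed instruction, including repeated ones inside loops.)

MOV R3, 2 → R3=2
MOV R2, 10 → R2=10
MOV R0, 100 → R0=100
XOR R3, 10 → R3=2^10=8
LOAD R3, [R0] → R3=M[100]=9
AND R3, 127 → R3=9&127=9
ADD R0, 4 → R0=100+4=104
SUB R2, 1 → R2=10-1=9
CMP R2, 5  (cmp 9,5)
JGT loop: taken
XOR R3, 10 → R3=9^10=3
LOAD R3, [R0] → R3=M[104]=10
After step 12: R0 = 104.

104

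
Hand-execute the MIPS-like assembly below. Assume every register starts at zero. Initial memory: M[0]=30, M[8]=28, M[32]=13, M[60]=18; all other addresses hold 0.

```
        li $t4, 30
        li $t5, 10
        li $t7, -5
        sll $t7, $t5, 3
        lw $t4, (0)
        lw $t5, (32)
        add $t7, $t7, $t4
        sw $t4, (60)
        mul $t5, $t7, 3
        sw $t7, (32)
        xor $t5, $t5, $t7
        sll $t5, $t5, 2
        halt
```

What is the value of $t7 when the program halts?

after li $t4, 30: $t4=30
after li $t5, 10: $t5=10
after li $t7, -5: $t7=-5
after sll $t7, $t5, 3: $t7=10<<3=80
after lw $t4, (0): $t4=M[0]=30
after lw $t5, (32): $t5=M[32]=13
after add $t7, $t7, $t4: $t7=80+30=110
sw $t4, (60) → M[60]=30
after mul $t5, $t7, 3: $t5=110*3=330
sw $t7, (32) → M[32]=110
after xor $t5, $t5, $t7: $t5=330^110=292
after sll $t5, $t5, 2: $t5=292<<2=1168
halt.

110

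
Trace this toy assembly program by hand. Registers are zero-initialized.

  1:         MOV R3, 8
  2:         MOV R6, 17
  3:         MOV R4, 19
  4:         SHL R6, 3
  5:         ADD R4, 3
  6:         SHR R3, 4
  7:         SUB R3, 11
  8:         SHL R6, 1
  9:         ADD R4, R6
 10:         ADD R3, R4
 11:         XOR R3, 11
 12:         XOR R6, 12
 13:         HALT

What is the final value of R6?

MOV R3, 8 → R3=8
MOV R6, 17 → R6=17
MOV R4, 19 → R4=19
SHL R6, 3 → R6=17<<3=136
ADD R4, 3 → R4=19+3=22
SHR R3, 4 → R3=8>>4=0
SUB R3, 11 → R3=0-11=-11
SHL R6, 1 → R6=136<<1=272
ADD R4, R6 → R4=22+272=294
ADD R3, R4 → R3=(-11)+294=283
XOR R3, 11 → R3=283^11=272
XOR R6, 12 → R6=272^12=284
halt.

284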